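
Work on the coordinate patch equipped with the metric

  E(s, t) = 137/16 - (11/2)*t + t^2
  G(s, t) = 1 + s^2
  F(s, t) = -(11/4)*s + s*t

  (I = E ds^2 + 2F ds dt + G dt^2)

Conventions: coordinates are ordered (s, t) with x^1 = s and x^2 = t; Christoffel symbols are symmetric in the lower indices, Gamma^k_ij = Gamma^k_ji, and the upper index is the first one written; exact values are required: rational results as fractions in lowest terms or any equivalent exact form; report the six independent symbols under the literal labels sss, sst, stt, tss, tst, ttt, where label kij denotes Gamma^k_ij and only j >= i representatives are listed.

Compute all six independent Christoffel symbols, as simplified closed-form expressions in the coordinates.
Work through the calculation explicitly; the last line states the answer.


E = 137/16 - (11/2)*t + t^2; F = -(11/4)*s + s*t; G = 1 + s^2
Gamma^k_ij = (1/2) g^{kl} (d_i g_jl + d_j g_il - d_l g_ij), with g^inv = (1/(EG-F^2)) [[G, -F], [-F, E]]
first partials: E_s = 0, E_t = -11/2 + 2*t, F_s = -11/4 + t, F_t = s, G_s = 2*s, G_t = 0
D = EG - F^2 = 137/16 - (11/2)*t + t^2 + s^2
expanded: Gamma^s_ss = (G E_s - 2F F_s + F E_t)/(2D), Gamma^s_st = (G E_t - F G_s)/(2D), Gamma^s_tt = (2G F_t - G G_s - F G_t)/(2D), Gamma^t_ss = (2E F_s - E E_t - F E_s)/(2D), Gamma^t_st = (E G_s - F E_t)/(2D), Gamma^t_tt = (E G_t - 2F F_t + F G_s)/(2D); substitute and cancel common factors

Answer: Gamma_sss = 0, Gamma_sst = (16*t - 44)/(16*s^2 + 16*t^2 - 88*t + 137), Gamma_stt = 0, Gamma_tss = 0, Gamma_tst = 16*s/(16*s^2 + 16*t^2 - 88*t + 137), Gamma_ttt = 0


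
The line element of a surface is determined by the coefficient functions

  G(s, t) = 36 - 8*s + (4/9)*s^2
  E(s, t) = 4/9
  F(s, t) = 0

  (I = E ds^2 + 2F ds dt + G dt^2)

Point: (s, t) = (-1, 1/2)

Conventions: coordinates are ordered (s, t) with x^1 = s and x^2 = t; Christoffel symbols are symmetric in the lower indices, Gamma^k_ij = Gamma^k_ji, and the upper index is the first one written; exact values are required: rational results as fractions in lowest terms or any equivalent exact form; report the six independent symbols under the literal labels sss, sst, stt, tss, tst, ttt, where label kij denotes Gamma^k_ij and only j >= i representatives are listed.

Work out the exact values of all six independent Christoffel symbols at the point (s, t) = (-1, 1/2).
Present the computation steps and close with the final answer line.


E = 4/9, F = 0, G = 400/9 at the point
E_s = 0, E_t = 0, F_s = 0, F_t = 0, G_s = -80/9, G_t = 0
EG - F^2 = 1600/81;  g^inv = (81/1600) * [[400/9, 0], [0, 4/9]]
first-kind symbols [ij,l] = (1/2)(d_i g_jl + d_j g_il - d_l g_ij): [ss,s] = E_s/2 = 0, [ss,t] = F_s - E_t/2 = 0, [st,s] = E_t/2 = 0, [st,t] = G_s/2 = -40/9, [tt,s] = F_t - G_s/2 = 40/9, [tt,t] = G_t/2 = 0
Gamma^s_ij = (G*[ij,s] - F*[ij,t])/(EG - F^2), Gamma^t_ij = (E*[ij,t] - F*[ij,s])/(EG - F^2)

Answer: Gamma_sss = 0, Gamma_sst = 0, Gamma_stt = 10, Gamma_tss = 0, Gamma_tst = -1/10, Gamma_ttt = 0


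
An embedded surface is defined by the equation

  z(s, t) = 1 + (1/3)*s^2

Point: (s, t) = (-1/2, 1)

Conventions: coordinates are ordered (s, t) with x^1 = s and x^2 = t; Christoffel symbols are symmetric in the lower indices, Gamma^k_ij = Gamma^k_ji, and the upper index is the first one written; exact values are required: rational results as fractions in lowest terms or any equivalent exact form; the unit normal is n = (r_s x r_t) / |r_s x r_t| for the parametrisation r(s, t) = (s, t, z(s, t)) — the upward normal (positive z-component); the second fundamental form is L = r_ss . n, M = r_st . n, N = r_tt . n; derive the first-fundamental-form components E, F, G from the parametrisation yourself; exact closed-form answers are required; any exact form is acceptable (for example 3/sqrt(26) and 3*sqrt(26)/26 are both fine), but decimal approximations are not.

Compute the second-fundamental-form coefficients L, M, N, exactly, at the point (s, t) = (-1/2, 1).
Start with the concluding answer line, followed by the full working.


Answer: L = sqrt(10)/5, M = 0, N = 0

z_s = -1/3, z_t = 0, z_ss = 2/3, z_st = 0, z_tt = 0
E = 10/9, F = 0, G = 1; answer radicand W^2 = 10/9
unnormalised second-form numerators: l = 2/3, m = 0, n = 0; L = l/sqrt(10/9), and similarly M = m/sqrt(W^2), N = n/sqrt(W^2)


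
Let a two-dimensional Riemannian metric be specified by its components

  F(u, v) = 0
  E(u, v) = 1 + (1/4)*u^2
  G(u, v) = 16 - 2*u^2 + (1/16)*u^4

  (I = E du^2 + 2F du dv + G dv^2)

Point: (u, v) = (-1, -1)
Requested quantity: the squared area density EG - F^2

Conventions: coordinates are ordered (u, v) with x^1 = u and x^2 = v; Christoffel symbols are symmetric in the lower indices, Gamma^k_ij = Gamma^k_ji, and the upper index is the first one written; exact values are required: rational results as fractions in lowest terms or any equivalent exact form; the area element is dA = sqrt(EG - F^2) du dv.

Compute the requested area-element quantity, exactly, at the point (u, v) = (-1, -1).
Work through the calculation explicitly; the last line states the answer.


E = 5/4, F = 0, G = 225/16; EG - F^2 = 1125/64

Answer: EG - F^2 = 1125/64


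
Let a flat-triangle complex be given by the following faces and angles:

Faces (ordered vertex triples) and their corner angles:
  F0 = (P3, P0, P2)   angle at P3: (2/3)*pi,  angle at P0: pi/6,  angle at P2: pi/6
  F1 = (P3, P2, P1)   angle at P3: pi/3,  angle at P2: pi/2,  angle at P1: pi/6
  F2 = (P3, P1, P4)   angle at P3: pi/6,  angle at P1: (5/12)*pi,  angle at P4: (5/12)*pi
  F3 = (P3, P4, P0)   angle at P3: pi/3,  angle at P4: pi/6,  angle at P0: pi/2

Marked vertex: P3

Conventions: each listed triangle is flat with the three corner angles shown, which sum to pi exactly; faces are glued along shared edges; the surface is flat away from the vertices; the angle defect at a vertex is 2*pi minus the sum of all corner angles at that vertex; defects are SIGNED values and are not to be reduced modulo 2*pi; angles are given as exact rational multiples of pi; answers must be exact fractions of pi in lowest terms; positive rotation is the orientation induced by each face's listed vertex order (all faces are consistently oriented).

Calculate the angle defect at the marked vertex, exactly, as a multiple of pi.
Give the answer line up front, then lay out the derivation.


Answer: defect(P3) = pi/2

Sum of corner angles at P3: (3/2)*pi
defect = 2*pi - (3/2)*pi


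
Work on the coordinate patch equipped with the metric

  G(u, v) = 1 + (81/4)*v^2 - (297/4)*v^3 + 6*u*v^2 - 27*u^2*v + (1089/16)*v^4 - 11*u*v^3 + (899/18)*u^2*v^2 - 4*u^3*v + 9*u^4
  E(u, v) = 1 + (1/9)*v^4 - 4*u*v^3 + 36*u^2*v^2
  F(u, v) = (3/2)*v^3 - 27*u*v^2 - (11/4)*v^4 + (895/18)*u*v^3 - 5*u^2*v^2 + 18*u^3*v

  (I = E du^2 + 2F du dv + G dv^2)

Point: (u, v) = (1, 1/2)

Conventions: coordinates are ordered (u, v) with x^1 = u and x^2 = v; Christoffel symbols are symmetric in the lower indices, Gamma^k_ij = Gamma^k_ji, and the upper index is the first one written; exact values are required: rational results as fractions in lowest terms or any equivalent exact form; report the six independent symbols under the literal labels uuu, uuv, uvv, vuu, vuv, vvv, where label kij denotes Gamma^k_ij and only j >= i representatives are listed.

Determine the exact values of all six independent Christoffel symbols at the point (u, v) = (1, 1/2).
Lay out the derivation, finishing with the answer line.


E = 1369/144, F = 4165/576, G = 16465/2304 at the point
E_u = 35/2, E_v = 595/18, F_u = 3451/144, F_v = 553/24, G_u = 2023/72, G_v = 4403/288
EG - F^2 = 36065/2304;  g^inv = (2304/36065) * [[16465/2304, -4165/576], [-4165/576, 1369/144]]
first-kind symbols [ij,l] = (1/2)(d_i g_jl + d_j g_il - d_l g_ij): [uu,u] = E_u/2 = 35/4, [uu,v] = F_u - E_v/2 = 119/16, [uv,u] = E_v/2 = 595/36, [uv,v] = G_u/2 = 2023/144, [vv,u] = F_v - G_u/2 = 1295/144, [vv,v] = G_v/2 = 4403/576
Gamma^u_ij = (G*[ij,u] - F*[ij,v])/(EG - F^2), Gamma^v_ij = (E*[ij,v] - F*[ij,u])/(EG - F^2)

Answer: Gamma_uuu = 4032/7213, Gamma_uuv = 7616/7213, Gamma_uvv = 4144/7213, Gamma_vuu = 17136/36065, Gamma_vuv = 32368/36065, Gamma_vvv = 17612/36065


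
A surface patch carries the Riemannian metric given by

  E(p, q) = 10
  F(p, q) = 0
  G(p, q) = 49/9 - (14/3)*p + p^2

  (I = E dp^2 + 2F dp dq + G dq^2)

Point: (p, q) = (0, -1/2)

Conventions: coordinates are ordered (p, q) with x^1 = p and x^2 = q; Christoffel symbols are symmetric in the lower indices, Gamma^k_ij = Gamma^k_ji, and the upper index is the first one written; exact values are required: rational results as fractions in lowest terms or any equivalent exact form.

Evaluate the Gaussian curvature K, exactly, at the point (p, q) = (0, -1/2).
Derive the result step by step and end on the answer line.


E = 10, F = 0, G = 49/9, EG - F^2 = 490/9 at the point
E_p = 0, E_q = 0, F_p = 0, F_q = 0, G_p = -14/3, G_q = 0
E_qq = 0, F_pq = 0, G_pp = 2
By Brioschi, K is (det M1 - det M2) divided by (EG - F^2) squared.
M1 = [[-E_qq/2 + F_pq - G_pp/2, E_p/2, F_p - E_q/2], [F_q - G_p/2, E, F], [G_q/2, F, G]] = [[-1, 0, 0], [7/3, 10, 0], [0, 0, 49/9]]; det M1 = -490/9
M2 = [[0, E_q/2, G_p/2], [E_q/2, E, F], [G_p/2, F, G]] = [[0, 0, -7/3], [0, 10, 0], [-7/3, 0, 49/9]]; det M2 = -490/9
det M1 - det M2 = 0; K = 0 / (490/9)^2 = 0

Answer: K = 0


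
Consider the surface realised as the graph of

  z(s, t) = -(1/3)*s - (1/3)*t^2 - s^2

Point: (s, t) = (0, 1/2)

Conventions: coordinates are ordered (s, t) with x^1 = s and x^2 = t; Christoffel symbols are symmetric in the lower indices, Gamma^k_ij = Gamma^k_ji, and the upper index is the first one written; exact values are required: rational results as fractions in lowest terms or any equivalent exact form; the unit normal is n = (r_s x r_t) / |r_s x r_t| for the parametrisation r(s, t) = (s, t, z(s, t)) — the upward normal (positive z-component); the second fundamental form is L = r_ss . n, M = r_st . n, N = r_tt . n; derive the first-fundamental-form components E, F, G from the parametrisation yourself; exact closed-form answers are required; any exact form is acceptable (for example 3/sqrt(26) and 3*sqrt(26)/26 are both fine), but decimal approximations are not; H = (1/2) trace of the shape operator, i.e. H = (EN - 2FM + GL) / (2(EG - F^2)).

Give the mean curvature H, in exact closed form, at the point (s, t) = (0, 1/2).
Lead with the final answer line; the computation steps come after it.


Answer: H = -40*sqrt(11)/121

z_s = -1/3, z_t = -1/3, z_ss = -2, z_st = 0, z_tt = -2/3
E = 10/9, F = 1/9, G = 10/9; answer radicand W^2 = 11/9
unnormalised second-form numerators: l = -2, m = 0, n = -2/3; L = l/sqrt(11/9), and similarly M = m/sqrt(W^2), N = n/sqrt(W^2)
H = (E*n - 2*F*m + G*l) / (2*(EG - F^2)*sqrt(W^2)); E*n - 2*F*m + G*l = -80/27, EG - F^2 = 11/9, so H = (-40/33)/sqrt(11/9)


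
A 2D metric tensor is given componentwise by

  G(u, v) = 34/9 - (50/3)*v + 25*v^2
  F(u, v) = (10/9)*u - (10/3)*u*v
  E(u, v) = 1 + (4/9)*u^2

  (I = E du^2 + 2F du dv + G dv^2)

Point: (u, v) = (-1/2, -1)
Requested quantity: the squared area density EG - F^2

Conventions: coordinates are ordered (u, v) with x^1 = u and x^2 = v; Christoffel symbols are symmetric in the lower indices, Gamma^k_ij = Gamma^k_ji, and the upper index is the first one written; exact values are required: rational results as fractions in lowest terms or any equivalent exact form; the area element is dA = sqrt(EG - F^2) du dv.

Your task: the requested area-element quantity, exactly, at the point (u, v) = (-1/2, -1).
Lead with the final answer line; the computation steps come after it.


Answer: EG - F^2 = 410/9

E = 10/9, F = -20/9, G = 409/9; EG - F^2 = 410/9


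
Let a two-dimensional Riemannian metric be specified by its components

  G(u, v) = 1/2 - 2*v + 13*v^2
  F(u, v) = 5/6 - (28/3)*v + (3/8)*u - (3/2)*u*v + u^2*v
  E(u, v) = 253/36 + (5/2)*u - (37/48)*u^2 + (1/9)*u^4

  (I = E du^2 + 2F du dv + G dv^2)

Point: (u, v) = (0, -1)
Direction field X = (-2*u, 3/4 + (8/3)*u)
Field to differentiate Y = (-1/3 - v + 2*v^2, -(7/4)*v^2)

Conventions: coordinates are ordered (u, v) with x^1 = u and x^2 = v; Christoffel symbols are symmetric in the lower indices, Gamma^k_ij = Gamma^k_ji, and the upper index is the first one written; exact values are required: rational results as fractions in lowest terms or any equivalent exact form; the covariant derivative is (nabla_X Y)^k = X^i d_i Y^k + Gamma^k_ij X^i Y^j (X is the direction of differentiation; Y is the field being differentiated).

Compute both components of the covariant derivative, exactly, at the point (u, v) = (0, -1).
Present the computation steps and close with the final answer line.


E = 253/36, F = 61/6, G = 31/2 at the point
E_u = 5/2, E_v = 0, F_u = 15/8, F_v = -28/3, G_u = 0, G_v = -28
EG - F^2 = 401/72;  g^inv = (72/401) * [[31/2, -61/6], [-61/6, 253/36]]
first-kind symbols [ij,l] = (1/2)(d_i g_jl + d_j g_il - d_l g_ij): [uu,u] = E_u/2 = 5/4, [uu,v] = F_u - E_v/2 = 15/8, [uv,u] = E_v/2 = 0, [uv,v] = G_u/2 = 0, [vv,u] = F_v - G_u/2 = -28/3, [vv,v] = G_v/2 = -14
Gamma^u_ij = (G*[ij,u] - F*[ij,v])/(EG - F^2), Gamma^v_ij = (E*[ij,v] - F*[ij,u])/(EG - F^2)
Gamma_uuu = 45/802, Gamma_uuv = 0, Gamma_uvv = -168/401, Gamma_vuu = 135/1604, Gamma_vuv = 0, Gamma_vvv = -252/401
X = (0, 3/4), Y = (8/3, -7/4) at the point

Answer: (nabla_X Y)^u = -5133/1604, (nabla_X Y)^v = 11067/3208


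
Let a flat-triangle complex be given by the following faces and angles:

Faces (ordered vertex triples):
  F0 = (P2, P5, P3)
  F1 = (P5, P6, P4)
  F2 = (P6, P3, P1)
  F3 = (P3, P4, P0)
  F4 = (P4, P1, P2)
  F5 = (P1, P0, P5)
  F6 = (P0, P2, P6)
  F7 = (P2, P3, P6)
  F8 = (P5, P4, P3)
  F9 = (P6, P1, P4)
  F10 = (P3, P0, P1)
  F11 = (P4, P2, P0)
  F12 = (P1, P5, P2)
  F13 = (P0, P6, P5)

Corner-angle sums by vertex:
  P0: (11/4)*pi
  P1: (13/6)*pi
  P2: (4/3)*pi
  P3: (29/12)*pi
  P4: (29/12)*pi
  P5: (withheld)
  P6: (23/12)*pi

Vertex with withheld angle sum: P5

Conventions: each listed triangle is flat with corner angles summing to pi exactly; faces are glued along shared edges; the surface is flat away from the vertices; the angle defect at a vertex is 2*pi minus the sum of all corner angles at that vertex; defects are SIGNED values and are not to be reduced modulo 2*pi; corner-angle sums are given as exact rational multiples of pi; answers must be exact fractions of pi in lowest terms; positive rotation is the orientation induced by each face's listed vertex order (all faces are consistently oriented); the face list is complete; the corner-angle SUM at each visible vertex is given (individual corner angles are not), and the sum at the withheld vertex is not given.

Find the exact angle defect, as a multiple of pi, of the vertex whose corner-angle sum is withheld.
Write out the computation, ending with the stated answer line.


V = 7, E = 21, F = 14; chi = V - E + F = 0
Gauss-Bonnet: total defect = 2*pi*chi = 0; visible defects sum to -pi

Answer: defect(P5) = pi


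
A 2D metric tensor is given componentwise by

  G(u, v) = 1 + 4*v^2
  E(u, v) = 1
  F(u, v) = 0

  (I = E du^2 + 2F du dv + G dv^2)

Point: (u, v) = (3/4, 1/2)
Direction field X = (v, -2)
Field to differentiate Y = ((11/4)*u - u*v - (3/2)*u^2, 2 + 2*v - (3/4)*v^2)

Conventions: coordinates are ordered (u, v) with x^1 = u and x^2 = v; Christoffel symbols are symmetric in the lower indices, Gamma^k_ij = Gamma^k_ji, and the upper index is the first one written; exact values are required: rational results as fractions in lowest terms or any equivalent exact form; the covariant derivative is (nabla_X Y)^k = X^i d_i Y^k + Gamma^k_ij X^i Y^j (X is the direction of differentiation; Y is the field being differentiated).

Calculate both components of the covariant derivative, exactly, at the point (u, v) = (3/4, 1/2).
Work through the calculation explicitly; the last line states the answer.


E = 1, F = 0, G = 2 at the point
E_u = 0, E_v = 0, F_u = 0, F_v = 0, G_u = 0, G_v = 4
EG - F^2 = 2;  g^inv = (1/2) * [[2, 0], [0, 1]]
first-kind symbols [ij,l] = (1/2)(d_i g_jl + d_j g_il - d_l g_ij): [uu,u] = E_u/2 = 0, [uu,v] = F_u - E_v/2 = 0, [uv,u] = E_v/2 = 0, [uv,v] = G_u/2 = 0, [vv,u] = F_v - G_u/2 = 0, [vv,v] = G_v/2 = 2
Gamma^u_ij = (G*[ij,u] - F*[ij,v])/(EG - F^2), Gamma^v_ij = (E*[ij,v] - F*[ij,u])/(EG - F^2)
Gamma_uuu = 0, Gamma_uuv = 0, Gamma_uvv = 0, Gamma_vuu = 0, Gamma_vuv = 0, Gamma_vvv = 1
X = (1/2, -2), Y = (27/32, 45/16) at the point

Answer: (nabla_X Y)^u = 3/2, (nabla_X Y)^v = -65/8


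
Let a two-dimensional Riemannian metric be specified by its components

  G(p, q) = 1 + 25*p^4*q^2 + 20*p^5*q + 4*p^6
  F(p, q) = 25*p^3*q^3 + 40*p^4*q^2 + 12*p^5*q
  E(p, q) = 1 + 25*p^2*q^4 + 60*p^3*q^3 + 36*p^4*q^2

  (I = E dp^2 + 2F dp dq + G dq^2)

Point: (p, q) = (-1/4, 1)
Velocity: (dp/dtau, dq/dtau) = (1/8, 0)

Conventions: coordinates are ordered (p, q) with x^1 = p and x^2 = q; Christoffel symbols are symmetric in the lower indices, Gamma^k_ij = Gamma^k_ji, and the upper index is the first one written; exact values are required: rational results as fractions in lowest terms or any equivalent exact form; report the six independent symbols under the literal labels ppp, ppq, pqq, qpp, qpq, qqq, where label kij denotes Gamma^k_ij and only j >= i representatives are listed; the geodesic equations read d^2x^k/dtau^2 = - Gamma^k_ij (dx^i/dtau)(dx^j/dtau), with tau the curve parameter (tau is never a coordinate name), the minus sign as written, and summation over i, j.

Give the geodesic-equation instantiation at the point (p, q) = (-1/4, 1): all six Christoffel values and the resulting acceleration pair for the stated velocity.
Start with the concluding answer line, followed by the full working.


Answer: Gamma_ppp = -1792/1889, Gamma_ppq = 1904/1889, Gamma_pqq = -280/1889, Gamma_qpp = 576/1889, Gamma_qpq = -612/1889, Gamma_qqq = 90/1889; accelerations (d^2p/dtau^2, d^2q/dtau^2) = (28/1889, -9/1889)

E = 113/64, F = -63/256, G = 1105/1024 at the point
E_p = -7/2, E_q = 119/32, F_p = 155/64, F_q = -223/256, G_p = -153/128, G_q = 45/256
EG - F^2 = 1889/1024;  g^inv = (1024/1889) * [[1105/1024, 63/256], [63/256, 113/64]]
first-kind symbols [ij,l] = (1/2)(d_i g_jl + d_j g_il - d_l g_ij): [pp,p] = E_p/2 = -7/4, [pp,q] = F_p - E_q/2 = 9/16, [pq,p] = E_q/2 = 119/64, [pq,q] = G_p/2 = -153/256, [qq,p] = F_q - G_p/2 = -35/128, [qq,q] = G_q/2 = 45/512
Gamma^p_ij = (G*[ij,p] - F*[ij,q])/(EG - F^2), Gamma^q_ij = (E*[ij,q] - F*[ij,p])/(EG - F^2)
Gamma_ppp = -1792/1889, Gamma_ppq = 1904/1889, Gamma_pqq = -280/1889, Gamma_qpp = 576/1889, Gamma_qpq = -612/1889, Gamma_qqq = 90/1889
d^2p/dtau^2 = -(Gamma_ppp*(1/8)^2 + 2*Gamma_ppq*(1/8)*(0) + Gamma_pqq*(0)^2) = 28/1889
d^2q/dtau^2 = -(Gamma_qpp*(1/8)^2 + 2*Gamma_qpq*(1/8)*(0) + Gamma_qqq*(0)^2) = -9/1889


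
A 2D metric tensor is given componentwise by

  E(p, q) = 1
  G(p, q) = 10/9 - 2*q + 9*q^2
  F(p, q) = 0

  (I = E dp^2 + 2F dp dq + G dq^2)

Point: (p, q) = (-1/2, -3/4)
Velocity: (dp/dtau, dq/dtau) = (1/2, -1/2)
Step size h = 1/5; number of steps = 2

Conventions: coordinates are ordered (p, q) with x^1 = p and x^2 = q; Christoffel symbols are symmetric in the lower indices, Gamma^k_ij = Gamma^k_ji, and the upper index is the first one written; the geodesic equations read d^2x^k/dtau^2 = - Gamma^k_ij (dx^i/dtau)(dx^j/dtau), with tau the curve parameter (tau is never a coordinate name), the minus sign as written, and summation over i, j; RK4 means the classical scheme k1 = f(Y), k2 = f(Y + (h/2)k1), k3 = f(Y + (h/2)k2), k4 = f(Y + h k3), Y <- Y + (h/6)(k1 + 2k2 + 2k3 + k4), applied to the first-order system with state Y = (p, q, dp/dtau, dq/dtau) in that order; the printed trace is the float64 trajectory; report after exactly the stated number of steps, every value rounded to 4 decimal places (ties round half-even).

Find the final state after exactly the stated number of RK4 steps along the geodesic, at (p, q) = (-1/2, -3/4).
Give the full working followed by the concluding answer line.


f(Y) = (dp/dtau, dq/dtau, -Gamma^p_ij Y'^i Y'^j, -Gamma^q_ij Y'^i Y'^j) with the Gammas evaluated at the stage position; h = 0.200000; intermediate values shown to 6 dp
step 0: p = -0.5000, q = -0.7500, dp/dtau = 0.5000, dq/dtau = -0.5000
step 1:
  k1: at (p, q) = (-0.500000, -0.750000), (dp/dtau, dq/dtau) = (0.500000, -0.500000); Gamma_ppp = 0.000000, Gamma_ppq = 0.000000, Gamma_pqq = 0.000000, Gamma_qpp = 0.000000, Gamma_qpq = 0.000000, Gamma_qqq = -1.009955; k1 = (0.500000, -0.500000, 0.000000, 0.252489)
  k2: at (p, q) = (-0.450000, -0.800000), (dp/dtau, dq/dtau) = (0.500000, -0.474751); Gamma_ppp = 0.000000, Gamma_ppq = 0.000000, Gamma_pqq = 0.000000, Gamma_qpp = 0.000000, Gamma_qpq = 0.000000, Gamma_qqq = -0.967996; k2 = (0.500000, -0.474751, 0.000000, 0.218175)
  k3: at (p, q) = (-0.450000, -0.797475), (dp/dtau, dq/dtau) = (0.500000, -0.478182); Gamma_ppp = 0.000000, Gamma_ppq = 0.000000, Gamma_pqq = 0.000000, Gamma_qpp = 0.000000, Gamma_qpq = 0.000000, Gamma_qqq = -0.970048; k3 = (0.500000, -0.478182, 0.000000, 0.221810)
  k4: at (p, q) = (-0.400000, -0.845636), (dp/dtau, dq/dtau) = (0.500000, -0.455638); Gamma_ppp = 0.000000, Gamma_ppq = 0.000000, Gamma_pqq = 0.000000, Gamma_qpp = 0.000000, Gamma_qpq = 0.000000, Gamma_qqq = -0.932069; k4 = (0.500000, -0.455638, 0.000000, 0.193503)
  Y <- Y + (h/6)(k1 + 2k2 + 2k3 + k4): p = -0.4000, q = -0.8454, dp/dtau = 0.5000, dq/dtau = -0.4558
step 2:
  k1: at (p, q) = (-0.400000, -0.845384), (dp/dtau, dq/dtau) = (0.500000, -0.455801); Gamma_ppp = 0.000000, Gamma_ppq = 0.000000, Gamma_pqq = 0.000000, Gamma_qpp = 0.000000, Gamma_qpq = 0.000000, Gamma_qqq = -0.932262; k1 = (0.500000, -0.455801, 0.000000, 0.193682)
  k2: at (p, q) = (-0.350000, -0.890964), (dp/dtau, dq/dtau) = (0.500000, -0.436433); Gamma_ppp = 0.000000, Gamma_ppq = 0.000000, Gamma_pqq = 0.000000, Gamma_qpp = 0.000000, Gamma_qpq = 0.000000, Gamma_qqq = -0.898508; k2 = (0.500000, -0.436433, 0.000000, 0.171142)
  k3: at (p, q) = (-0.350000, -0.889027), (dp/dtau, dq/dtau) = (0.500000, -0.438687); Gamma_ppp = 0.000000, Gamma_ppq = 0.000000, Gamma_pqq = 0.000000, Gamma_qpp = 0.000000, Gamma_qpq = 0.000000, Gamma_qqq = -0.899901; k3 = (0.500000, -0.438687, 0.000000, 0.173183)
  k4: at (p, q) = (-0.300000, -0.933121), (dp/dtau, dq/dtau) = (0.500000, -0.421165); Gamma_ppp = 0.000000, Gamma_ppq = 0.000000, Gamma_pqq = 0.000000, Gamma_qpp = 0.000000, Gamma_qpq = 0.000000, Gamma_qqq = -0.869084; k4 = (0.500000, -0.421165, 0.000000, 0.154158)
  Y <- Y + (h/6)(k1 + 2k2 + 2k3 + k4): p = -0.3000, q = -0.9330, dp/dtau = 0.5000, dq/dtau = -0.4213

Answer: p = -0.3000, q = -0.9330, dp/dtau = 0.5000, dq/dtau = -0.4213


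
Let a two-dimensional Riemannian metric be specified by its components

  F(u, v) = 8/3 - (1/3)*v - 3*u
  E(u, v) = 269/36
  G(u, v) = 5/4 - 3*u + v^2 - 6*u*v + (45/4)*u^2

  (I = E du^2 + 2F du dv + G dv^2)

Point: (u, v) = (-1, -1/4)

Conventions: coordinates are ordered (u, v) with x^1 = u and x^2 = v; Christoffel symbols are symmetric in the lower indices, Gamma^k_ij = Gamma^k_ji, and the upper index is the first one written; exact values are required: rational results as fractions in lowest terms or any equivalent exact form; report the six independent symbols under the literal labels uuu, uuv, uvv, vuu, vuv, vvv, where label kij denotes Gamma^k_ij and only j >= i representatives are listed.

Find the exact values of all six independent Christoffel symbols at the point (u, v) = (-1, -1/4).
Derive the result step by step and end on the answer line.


E = 269/36, F = 23/4, G = 225/16 at the point
E_u = 0, E_v = 0, F_u = -3, F_v = -1/3, G_u = -24, G_v = 11/2
EG - F^2 = 4609/64;  g^inv = (64/4609) * [[225/16, -23/4], [-23/4, 269/36]]
first-kind symbols [ij,l] = (1/2)(d_i g_jl + d_j g_il - d_l g_ij): [uu,u] = E_u/2 = 0, [uu,v] = F_u - E_v/2 = -3, [uv,u] = E_v/2 = 0, [uv,v] = G_u/2 = -12, [vv,u] = F_v - G_u/2 = 35/3, [vv,v] = G_v/2 = 11/4
Gamma^u_ij = (G*[ij,u] - F*[ij,v])/(EG - F^2), Gamma^v_ij = (E*[ij,v] - F*[ij,u])/(EG - F^2)

Answer: Gamma_uuu = 1104/4609, Gamma_uuv = 4416/4609, Gamma_uvv = 9488/4609, Gamma_vuu = -4304/13827, Gamma_vuv = -17216/13827, Gamma_vvv = -26804/41481


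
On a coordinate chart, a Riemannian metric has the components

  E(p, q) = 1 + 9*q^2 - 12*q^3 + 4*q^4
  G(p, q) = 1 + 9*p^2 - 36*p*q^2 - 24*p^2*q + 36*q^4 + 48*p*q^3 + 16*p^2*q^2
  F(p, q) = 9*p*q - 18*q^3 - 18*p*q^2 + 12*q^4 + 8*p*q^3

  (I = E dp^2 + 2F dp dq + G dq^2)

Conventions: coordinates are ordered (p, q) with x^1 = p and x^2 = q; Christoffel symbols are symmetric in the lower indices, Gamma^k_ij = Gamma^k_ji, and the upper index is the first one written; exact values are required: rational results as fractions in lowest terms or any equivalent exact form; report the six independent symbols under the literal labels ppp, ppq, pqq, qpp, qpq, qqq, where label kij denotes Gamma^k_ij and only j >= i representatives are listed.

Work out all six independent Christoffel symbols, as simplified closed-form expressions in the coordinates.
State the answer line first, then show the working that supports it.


Answer: Gamma_ppp = 0, Gamma_ppq = (8*q^3 - 18*q^2 + 9*q)/(16*p^2*q^2 - 24*p^2*q + 9*p^2 + 48*p*q^3 - 36*p*q^2 + 40*q^4 - 12*q^3 + 9*q^2 + 1), Gamma_pqq = (8*p*q^2 - 12*p*q + 24*q^3 - 36*q^2)/(16*p^2*q^2 - 24*p^2*q + 9*p^2 + 48*p*q^3 - 36*p*q^2 + 40*q^4 - 12*q^3 + 9*q^2 + 1), Gamma_qpp = 0, Gamma_qpq = (16*p*q^2 - 24*p*q + 9*p + 24*q^3 - 18*q^2)/(16*p^2*q^2 - 24*p^2*q + 9*p^2 + 48*p*q^3 - 36*p*q^2 + 40*q^4 - 12*q^3 + 9*q^2 + 1), Gamma_qqq = (16*p^2*q - 12*p^2 + 72*p*q^2 - 36*p*q + 72*q^3)/(16*p^2*q^2 - 24*p^2*q + 9*p^2 + 48*p*q^3 - 36*p*q^2 + 40*q^4 - 12*q^3 + 9*q^2 + 1)

E = 1 + 9*q^2 - 12*q^3 + 4*q^4; F = 9*p*q - 18*q^3 - 18*p*q^2 + 12*q^4 + 8*p*q^3; G = 1 + 9*p^2 - 36*p*q^2 - 24*p^2*q + 36*q^4 + 48*p*q^3 + 16*p^2*q^2
Gamma^k_ij = (1/2) g^{kl} (d_i g_jl + d_j g_il - d_l g_ij), with g^inv = (1/(EG-F^2)) [[G, -F], [-F, E]]
first partials: E_p = 0, E_q = 18*q - 36*q^2 + 16*q^3, F_p = 9*q - 18*q^2 + 8*q^3, F_q = 9*p - 54*q^2 - 36*p*q + 48*q^3 + 24*p*q^2, G_p = 18*p - 36*q^2 - 48*p*q + 48*q^3 + 32*p*q^2, G_q = -72*p*q - 24*p^2 + 144*q^3 + 144*p*q^2 + 32*p^2*q
D = EG - F^2 = 1 + 9*q^2 + 9*p^2 - 12*q^3 - 36*p*q^2 - 24*p^2*q + 40*q^4 + 48*p*q^3 + 16*p^2*q^2
expanded: Gamma^p_pp = (G E_p - 2F F_p + F E_q)/(2D), Gamma^p_pq = (G E_q - F G_p)/(2D), Gamma^p_qq = (2G F_q - G G_p - F G_q)/(2D), Gamma^q_pp = (2E F_p - E E_q - F E_p)/(2D), Gamma^q_pq = (E G_p - F E_q)/(2D), Gamma^q_qq = (E G_q - 2F F_q + F G_p)/(2D); substitute and cancel common factors


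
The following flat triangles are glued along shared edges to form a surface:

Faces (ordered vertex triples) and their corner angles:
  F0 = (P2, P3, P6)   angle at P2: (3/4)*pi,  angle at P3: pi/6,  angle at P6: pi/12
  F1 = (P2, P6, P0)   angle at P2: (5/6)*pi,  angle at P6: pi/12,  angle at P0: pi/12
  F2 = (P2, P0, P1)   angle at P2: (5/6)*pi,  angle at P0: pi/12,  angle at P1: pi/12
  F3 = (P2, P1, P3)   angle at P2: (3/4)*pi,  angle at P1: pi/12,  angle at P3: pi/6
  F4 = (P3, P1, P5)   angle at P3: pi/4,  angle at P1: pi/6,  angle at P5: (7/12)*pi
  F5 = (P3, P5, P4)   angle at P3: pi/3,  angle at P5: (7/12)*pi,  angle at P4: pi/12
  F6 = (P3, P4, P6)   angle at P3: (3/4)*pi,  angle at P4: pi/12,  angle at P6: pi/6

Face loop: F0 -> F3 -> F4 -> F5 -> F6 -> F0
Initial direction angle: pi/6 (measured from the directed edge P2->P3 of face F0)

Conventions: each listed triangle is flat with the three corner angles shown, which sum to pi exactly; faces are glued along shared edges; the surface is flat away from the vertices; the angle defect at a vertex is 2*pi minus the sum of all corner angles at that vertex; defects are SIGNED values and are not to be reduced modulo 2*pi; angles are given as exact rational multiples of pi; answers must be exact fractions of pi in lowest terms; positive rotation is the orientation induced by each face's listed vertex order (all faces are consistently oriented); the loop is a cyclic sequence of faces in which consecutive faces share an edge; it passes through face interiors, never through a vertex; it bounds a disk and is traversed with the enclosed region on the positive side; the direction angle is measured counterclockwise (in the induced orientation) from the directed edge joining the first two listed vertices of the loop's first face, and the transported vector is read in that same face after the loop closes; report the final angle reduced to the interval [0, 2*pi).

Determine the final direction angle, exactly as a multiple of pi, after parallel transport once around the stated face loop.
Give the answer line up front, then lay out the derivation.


Answer: final direction angle = pi/2

enclosed vertex P3: corner angles sum to (5/3)*pi, defect = 2*pi - (5/3)*pi = pi/3
the rotation equals the total enclosed defect, so the final angle is initial + defects (mod 2*pi)
final angle = pi/6 + pi/3 = pi/2 (mod 2*pi)


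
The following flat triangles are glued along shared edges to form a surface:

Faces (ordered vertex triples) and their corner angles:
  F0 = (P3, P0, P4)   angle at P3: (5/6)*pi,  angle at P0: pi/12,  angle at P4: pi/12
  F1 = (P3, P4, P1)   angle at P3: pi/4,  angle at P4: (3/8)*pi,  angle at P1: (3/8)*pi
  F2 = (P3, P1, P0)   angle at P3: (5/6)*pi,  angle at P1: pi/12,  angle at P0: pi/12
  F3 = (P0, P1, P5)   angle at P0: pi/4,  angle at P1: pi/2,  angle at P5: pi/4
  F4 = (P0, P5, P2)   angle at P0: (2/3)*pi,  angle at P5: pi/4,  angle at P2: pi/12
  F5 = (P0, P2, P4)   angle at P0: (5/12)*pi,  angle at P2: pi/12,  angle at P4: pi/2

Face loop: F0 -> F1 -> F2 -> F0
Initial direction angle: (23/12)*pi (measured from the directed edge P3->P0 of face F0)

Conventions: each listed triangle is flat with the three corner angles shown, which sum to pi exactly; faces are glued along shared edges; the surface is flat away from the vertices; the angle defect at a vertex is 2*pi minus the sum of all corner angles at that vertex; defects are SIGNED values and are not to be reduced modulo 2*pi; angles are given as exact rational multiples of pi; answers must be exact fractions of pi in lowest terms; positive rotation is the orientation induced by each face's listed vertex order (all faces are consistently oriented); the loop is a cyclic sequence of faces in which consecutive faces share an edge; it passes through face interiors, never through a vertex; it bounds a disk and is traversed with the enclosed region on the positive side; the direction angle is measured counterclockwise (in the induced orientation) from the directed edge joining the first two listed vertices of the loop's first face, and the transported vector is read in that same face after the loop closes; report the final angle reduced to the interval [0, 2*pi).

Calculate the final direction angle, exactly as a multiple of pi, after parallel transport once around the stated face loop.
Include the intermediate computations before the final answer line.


enclosed vertex P3: corner angles sum to (23/12)*pi, defect = 2*pi - (23/12)*pi = pi/12
by Gauss-Bonnet the loop rotates the vector by the enclosed defect sum (positive orientation, mod 2*pi)
final angle = (23/12)*pi + pi/12 = 0 (mod 2*pi)

Answer: final direction angle = 0


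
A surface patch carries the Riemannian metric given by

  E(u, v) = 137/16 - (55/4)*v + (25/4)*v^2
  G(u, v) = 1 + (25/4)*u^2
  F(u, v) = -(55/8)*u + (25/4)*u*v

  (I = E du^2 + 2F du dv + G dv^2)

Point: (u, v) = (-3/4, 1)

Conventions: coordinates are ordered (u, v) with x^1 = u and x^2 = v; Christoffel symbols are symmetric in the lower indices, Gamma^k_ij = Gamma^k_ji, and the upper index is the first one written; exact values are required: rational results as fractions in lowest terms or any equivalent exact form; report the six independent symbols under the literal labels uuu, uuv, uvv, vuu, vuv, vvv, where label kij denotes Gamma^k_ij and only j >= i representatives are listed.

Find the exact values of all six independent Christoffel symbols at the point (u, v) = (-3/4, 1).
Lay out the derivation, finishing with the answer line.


E = 17/16, F = 15/32, G = 289/64 at the point
E_u = 0, E_v = -5/4, F_u = -5/8, F_v = -75/16, G_u = -75/8, G_v = 0
EG - F^2 = 293/64;  g^inv = (64/293) * [[289/64, -15/32], [-15/32, 17/16]]
first-kind symbols [ij,l] = (1/2)(d_i g_jl + d_j g_il - d_l g_ij): [uu,u] = E_u/2 = 0, [uu,v] = F_u - E_v/2 = 0, [uv,u] = E_v/2 = -5/8, [uv,v] = G_u/2 = -75/16, [vv,u] = F_v - G_u/2 = 0, [vv,v] = G_v/2 = 0
Gamma^u_ij = (G*[ij,u] - F*[ij,v])/(EG - F^2), Gamma^v_ij = (E*[ij,v] - F*[ij,u])/(EG - F^2)

Answer: Gamma_uuu = 0, Gamma_uuv = -40/293, Gamma_uvv = 0, Gamma_vuu = 0, Gamma_vuv = -300/293, Gamma_vvv = 0


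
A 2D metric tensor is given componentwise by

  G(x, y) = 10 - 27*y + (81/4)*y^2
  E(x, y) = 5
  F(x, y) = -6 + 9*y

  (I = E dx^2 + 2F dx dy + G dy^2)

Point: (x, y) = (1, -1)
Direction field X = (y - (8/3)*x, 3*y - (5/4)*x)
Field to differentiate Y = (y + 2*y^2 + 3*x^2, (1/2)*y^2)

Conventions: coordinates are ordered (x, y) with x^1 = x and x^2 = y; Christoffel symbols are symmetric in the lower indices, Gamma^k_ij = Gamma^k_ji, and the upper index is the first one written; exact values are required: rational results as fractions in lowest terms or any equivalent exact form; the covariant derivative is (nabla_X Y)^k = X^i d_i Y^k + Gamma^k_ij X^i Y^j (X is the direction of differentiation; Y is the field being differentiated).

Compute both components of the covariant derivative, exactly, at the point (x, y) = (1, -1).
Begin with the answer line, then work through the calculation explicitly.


Answer: (nabla_X Y)^x = -9371/980, (nabla_X Y)^y = 2125/392

E = 5, F = -15, G = 229/4 at the point
E_x = 0, E_y = 0, F_x = 0, F_y = 9, G_x = 0, G_y = -135/2
EG - F^2 = 245/4;  g^inv = (4/245) * [[229/4, 15], [15, 5]]
first-kind symbols [ij,l] = (1/2)(d_i g_jl + d_j g_il - d_l g_ij): [xx,x] = E_x/2 = 0, [xx,y] = F_x - E_y/2 = 0, [xy,x] = E_y/2 = 0, [xy,y] = G_x/2 = 0, [yy,x] = F_y - G_x/2 = 9, [yy,y] = G_y/2 = -135/4
Gamma^x_ij = (G*[ij,x] - F*[ij,y])/(EG - F^2), Gamma^y_ij = (E*[ij,y] - F*[ij,x])/(EG - F^2)
Gamma_xxx = 0, Gamma_xxy = 0, Gamma_xyy = 36/245, Gamma_yxx = 0, Gamma_yxy = 0, Gamma_yyy = -27/49
X = (-11/3, -17/4), Y = (4, 1/2) at the point


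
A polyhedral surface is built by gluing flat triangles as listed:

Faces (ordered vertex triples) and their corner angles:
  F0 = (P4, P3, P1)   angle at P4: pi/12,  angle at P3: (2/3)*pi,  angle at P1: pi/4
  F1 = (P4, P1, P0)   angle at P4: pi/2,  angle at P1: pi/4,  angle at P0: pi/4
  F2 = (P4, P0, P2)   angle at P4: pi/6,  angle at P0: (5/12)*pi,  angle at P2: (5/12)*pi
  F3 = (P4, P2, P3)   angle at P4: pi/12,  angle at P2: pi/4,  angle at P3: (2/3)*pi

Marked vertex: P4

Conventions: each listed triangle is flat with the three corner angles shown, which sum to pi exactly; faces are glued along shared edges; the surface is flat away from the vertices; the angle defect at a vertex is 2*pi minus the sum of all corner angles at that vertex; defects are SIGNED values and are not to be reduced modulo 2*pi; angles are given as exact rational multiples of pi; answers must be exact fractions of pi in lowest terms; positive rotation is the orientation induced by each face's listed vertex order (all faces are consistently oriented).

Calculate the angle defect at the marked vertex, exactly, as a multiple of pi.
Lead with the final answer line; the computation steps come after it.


Answer: defect(P4) = (7/6)*pi

Sum of corner angles at P4: (5/6)*pi
defect = 2*pi - (5/6)*pi


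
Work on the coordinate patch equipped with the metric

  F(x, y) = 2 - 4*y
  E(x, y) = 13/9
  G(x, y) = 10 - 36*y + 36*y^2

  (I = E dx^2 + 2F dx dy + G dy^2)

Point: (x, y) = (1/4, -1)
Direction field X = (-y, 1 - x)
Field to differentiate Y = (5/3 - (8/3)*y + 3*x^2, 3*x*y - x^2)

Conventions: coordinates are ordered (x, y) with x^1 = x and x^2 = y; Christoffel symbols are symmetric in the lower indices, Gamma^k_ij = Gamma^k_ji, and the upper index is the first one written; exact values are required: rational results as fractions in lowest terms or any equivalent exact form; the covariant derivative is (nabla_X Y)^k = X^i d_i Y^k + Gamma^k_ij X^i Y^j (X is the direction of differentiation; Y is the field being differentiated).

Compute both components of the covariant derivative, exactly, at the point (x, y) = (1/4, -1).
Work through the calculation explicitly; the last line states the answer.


E = 13/9, F = 6, G = 82 at the point
E_x = 0, E_y = 0, F_x = 0, F_y = -4, G_x = 0, G_y = -108
EG - F^2 = 742/9;  g^inv = (9/742) * [[82, -6], [-6, 13/9]]
first-kind symbols [ij,l] = (1/2)(d_i g_jl + d_j g_il - d_l g_ij): [xx,x] = E_x/2 = 0, [xx,y] = F_x - E_y/2 = 0, [xy,x] = E_y/2 = 0, [xy,y] = G_x/2 = 0, [yy,x] = F_y - G_x/2 = -4, [yy,y] = G_y/2 = -54
Gamma^x_ij = (G*[ij,x] - F*[ij,y])/(EG - F^2), Gamma^y_ij = (E*[ij,y] - F*[ij,x])/(EG - F^2)
Gamma_xxx = 0, Gamma_xxy = 0, Gamma_xyy = -18/371, Gamma_yxx = 0, Gamma_yxy = 0, Gamma_yyy = -243/371
X = (1, 3/4), Y = (217/48, -13/16) at the point

Answer: (nabla_X Y)^x = -5585/11872, (nabla_X Y)^y = -60271/23744


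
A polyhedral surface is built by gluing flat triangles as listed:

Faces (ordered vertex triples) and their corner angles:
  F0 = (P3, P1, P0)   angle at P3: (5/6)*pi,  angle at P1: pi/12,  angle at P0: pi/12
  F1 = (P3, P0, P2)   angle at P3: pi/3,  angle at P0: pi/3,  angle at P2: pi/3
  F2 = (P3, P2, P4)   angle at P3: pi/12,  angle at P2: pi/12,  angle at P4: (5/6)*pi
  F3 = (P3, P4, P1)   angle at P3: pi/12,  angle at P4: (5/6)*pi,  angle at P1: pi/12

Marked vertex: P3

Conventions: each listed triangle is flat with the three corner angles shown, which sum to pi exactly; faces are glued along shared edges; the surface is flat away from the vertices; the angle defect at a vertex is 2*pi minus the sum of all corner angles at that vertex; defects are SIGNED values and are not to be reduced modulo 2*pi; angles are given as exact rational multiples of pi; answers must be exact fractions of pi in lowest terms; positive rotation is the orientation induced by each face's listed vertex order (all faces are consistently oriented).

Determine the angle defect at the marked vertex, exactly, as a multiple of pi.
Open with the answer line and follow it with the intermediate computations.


Answer: defect(P3) = (2/3)*pi

Sum of corner angles at P3: (4/3)*pi
defect = 2*pi - (4/3)*pi


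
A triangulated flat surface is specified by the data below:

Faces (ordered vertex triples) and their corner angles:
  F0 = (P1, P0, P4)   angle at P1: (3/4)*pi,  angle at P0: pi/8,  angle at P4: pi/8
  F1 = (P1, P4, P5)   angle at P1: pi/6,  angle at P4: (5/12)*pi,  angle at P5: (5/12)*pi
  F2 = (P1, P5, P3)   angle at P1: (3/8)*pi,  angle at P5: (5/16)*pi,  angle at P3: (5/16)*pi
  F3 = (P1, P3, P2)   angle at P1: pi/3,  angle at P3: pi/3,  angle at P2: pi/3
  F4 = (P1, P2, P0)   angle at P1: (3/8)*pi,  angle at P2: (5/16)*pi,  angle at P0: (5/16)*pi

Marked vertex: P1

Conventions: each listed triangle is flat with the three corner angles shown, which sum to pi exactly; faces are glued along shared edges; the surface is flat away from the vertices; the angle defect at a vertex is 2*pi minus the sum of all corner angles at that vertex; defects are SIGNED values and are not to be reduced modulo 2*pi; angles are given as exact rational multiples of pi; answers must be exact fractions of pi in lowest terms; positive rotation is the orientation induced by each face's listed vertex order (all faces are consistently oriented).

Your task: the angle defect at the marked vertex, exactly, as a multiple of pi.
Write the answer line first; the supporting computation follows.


Answer: defect(P1) = 0

Sum of corner angles at P1: 2*pi
defect = 2*pi - 2*pi


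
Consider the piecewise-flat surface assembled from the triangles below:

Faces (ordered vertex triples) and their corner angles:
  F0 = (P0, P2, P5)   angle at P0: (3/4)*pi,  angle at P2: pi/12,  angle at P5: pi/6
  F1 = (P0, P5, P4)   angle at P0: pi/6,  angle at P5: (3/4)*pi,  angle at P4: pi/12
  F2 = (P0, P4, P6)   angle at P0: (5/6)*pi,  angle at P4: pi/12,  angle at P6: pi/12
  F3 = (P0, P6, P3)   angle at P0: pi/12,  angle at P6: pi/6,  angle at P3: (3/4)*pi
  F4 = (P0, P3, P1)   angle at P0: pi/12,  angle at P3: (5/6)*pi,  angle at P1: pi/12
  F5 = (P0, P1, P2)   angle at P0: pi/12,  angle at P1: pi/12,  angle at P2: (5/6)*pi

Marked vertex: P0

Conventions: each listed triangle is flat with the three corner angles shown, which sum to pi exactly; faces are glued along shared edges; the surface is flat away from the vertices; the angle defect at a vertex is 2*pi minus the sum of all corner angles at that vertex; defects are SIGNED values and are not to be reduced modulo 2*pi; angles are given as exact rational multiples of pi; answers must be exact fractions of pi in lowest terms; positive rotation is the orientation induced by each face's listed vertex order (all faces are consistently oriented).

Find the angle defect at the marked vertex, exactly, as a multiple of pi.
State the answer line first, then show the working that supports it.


Answer: defect(P0) = 0

Sum of corner angles at P0: 2*pi
defect = 2*pi - 2*pi
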